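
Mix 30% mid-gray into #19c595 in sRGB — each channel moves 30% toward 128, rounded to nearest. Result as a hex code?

#38b08f

#19c595 is rgb(25, 197, 149).
A 30% tone moves each channel 30% toward 128:
  R: 25 + 0.3×(128−25) = 25 + 30.9 = 55.9 → 56
  G: 197 + 0.3×(128−197) = 197 − 20.7 = 176.3 → 176
  B: 149 − 6.3 = 142.7 → 143
rgb(56, 176, 143) = #38b08f.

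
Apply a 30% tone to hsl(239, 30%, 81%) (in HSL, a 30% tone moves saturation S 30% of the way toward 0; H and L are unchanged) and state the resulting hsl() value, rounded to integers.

hsl(239, 21%, 81%)

S moves 30% from 30 toward 0: 30 − 9 = 21 → 21.
H and L are unchanged.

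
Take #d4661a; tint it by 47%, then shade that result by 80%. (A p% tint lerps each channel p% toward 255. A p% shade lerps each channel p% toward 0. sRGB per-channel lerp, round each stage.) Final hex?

#2e231b

#d4661a is rgb(212, 102, 26).
A 47% tint moves each channel 47% toward 255:
  R: 212 + 20.21 = 232.21 → 232
  G: 102 + 71.91 = 173.91 → 174
  B: 26 + 0.47×(255−26) = 26 + 107.63 = 133.63 → 134
After the tint: rgb(232, 174, 134) = #e8ae86.
Per channel, c → c + 0.8(0 − c):
  R: 232 + 0.8×(0−232) = 232 − 185.6 = 46.4 → 46
  G: 174 − 139.2 = 34.8 → 35
  B: 134 + 0.8×(0−134) = 134 − 107.2 = 26.8 → 27
rgb(46, 35, 27) = #2e231b.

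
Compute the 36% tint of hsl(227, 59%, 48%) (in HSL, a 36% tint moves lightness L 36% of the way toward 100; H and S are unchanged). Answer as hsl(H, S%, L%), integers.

hsl(227, 59%, 67%)

L moves 36% from 48 toward 100: 48 + 18.72 = 66.72 → 67.
H and S are unchanged.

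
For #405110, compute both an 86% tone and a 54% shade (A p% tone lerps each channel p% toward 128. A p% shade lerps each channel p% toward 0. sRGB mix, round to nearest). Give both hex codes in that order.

#405110 is rgb(64, 81, 16).
86% tone:
  R: 64 + 0.86×(128−64) = 64 + 55.04 = 119.04 → 119
  G: 81 + 0.86×(128−81) = 81 + 40.42 = 121.42 → 121
  B: 16 + 0.86×(128−16) = 16 + 96.32 = 112.32 → 112
  → #777970
54% shade:
  R: 64 + 0.54×(0−64) = 64 − 34.56 = 29.44 → 29
  G: 81 + 0.54×(0−81) = 81 − 43.74 = 37.26 → 37
  B: 16 + 0.54×(0−16) = 16 − 8.64 = 7.36 → 7
  → #1D2507

#777970, #1D2507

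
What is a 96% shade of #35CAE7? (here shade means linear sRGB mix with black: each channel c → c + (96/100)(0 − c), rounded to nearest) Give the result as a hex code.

#35CAE7 is rgb(53, 202, 231).
A 96% shade moves each channel 96% toward 0:
  R: 53 − 50.88 = 2.12 → 2
  G: 202 + 0.96×(0−202) = 202 − 193.92 = 8.08 → 8
  B: 231 − 221.76 = 9.24 → 9
rgb(2, 8, 9) = #020809.

#020809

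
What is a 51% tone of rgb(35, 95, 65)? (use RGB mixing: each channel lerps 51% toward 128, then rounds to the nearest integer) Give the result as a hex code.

Per channel, c → c + 0.51(128 − c):
  R: 35 + 47.43 = 82.43 → 82
  G: 95 + 16.83 = 111.83 → 112
  B: 65 + 0.51×(128−65) = 65 + 32.13 = 97.13 → 97
rgb(82, 112, 97) = #527061.

#527061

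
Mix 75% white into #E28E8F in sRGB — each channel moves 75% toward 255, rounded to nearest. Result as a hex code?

#F8E3E3

#E28E8F is rgb(226, 142, 143).
Lerp each channel 75% toward 255:
  R: 226 + 21.75 = 247.75 → 248
  G: 142 + 0.75×(255−142) = 142 + 84.75 = 226.75 → 227
  B: 143 + 84 = 227 → 227
rgb(248, 227, 227) = #F8E3E3.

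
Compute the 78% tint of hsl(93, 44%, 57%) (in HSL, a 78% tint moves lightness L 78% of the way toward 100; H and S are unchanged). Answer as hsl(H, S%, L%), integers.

hsl(93, 44%, 91%)

L moves 78% from 57 toward 100: 57 + 33.54 = 90.54 → 91.
H and S are unchanged.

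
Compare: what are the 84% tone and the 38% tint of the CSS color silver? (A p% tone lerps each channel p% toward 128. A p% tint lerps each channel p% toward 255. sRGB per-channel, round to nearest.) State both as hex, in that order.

CSS silver is rgb(192, 192, 192).
84% tone:
  R: 192 + 0.84×(128−192) = 192 − 53.76 = 138.24 → 138
  G: 192 + 0.84×(128−192) = 192 − 53.76 = 138.24 → 138
  B: 192 − 53.76 = 138.24 → 138
  → #8A8A8A
38% tint:
  R: 192 + 0.38×(255−192) = 192 + 23.94 = 215.94 → 216
  G: 192 + 23.94 = 215.94 → 216
  B: 192 + 23.94 = 215.94 → 216
  → #D8D8D8

#8A8A8A, #D8D8D8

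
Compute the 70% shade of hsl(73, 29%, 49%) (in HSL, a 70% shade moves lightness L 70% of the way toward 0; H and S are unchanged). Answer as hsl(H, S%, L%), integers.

L moves 70% from 49 toward 0: 49 − 34.3 = 14.7 → 15.
H and S are unchanged.

hsl(73, 29%, 15%)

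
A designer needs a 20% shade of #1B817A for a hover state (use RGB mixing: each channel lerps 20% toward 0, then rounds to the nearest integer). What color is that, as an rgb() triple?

#1B817A is rgb(27, 129, 122).
Per channel, c → c + 0.2(0 − c):
  R: 27 − 5.4 = 21.6 → 22
  G: 129 − 25.8 = 103.2 → 103
  B: 122 + 0.2×(0−122) = 122 − 24.4 = 97.6 → 98

rgb(22, 103, 98)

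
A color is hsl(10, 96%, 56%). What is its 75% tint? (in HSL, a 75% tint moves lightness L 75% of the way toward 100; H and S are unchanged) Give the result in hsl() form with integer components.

L moves 75% from 56 toward 100: 56 + 33 = 89 → 89.
H and S are unchanged.

hsl(10, 96%, 89%)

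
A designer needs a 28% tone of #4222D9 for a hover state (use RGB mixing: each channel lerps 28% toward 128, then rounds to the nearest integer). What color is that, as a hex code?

#4222D9 is rgb(66, 34, 217).
Lerp each channel 28% toward 128:
  R: 66 + 0.28×(128−66) = 66 + 17.36 = 83.36 → 83
  G: 34 + 0.28×(128−34) = 34 + 26.32 = 60.32 → 60
  B: 217 + 0.28×(128−217) = 217 − 24.92 = 192.08 → 192
rgb(83, 60, 192) = #533CC0.

#533CC0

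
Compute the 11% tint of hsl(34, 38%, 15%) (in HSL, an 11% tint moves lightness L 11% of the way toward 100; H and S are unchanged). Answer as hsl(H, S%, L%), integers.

L moves 11% from 15 toward 100: 15 + 9.35 = 24.35 → 24.
H and S are unchanged.

hsl(34, 38%, 24%)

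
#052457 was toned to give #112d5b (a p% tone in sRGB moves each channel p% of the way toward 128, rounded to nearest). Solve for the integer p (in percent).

#052457 is rgb(5, 36, 87); #112d5b is rgb(17, 45, 91).
On the R channel (widest range): 17 ≈ 5 + (p/100)(128 − 5), so p ≈ 100×(17 − 5)/(128 − 5) = 1200/123 = 9.76.
p = 10 reproduces all three channels after rounding.

10%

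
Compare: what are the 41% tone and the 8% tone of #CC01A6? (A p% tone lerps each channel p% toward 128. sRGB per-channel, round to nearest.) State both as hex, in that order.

#AD3596, #C60BA3

#CC01A6 is rgb(204, 1, 166).
41% tone:
  R: 204 + 0.41×(128−204) = 204 − 31.16 = 172.84 → 173
  G: 1 + 52.07 = 53.07 → 53
  B: 166 + 0.41×(128−166) = 166 − 15.58 = 150.42 → 150
  → #AD3596
8% tone:
  R: 204 − 6.08 = 197.92 → 198
  G: 1 + 10.16 = 11.16 → 11
  B: 166 − 3.04 = 162.96 → 163
  → #C60BA3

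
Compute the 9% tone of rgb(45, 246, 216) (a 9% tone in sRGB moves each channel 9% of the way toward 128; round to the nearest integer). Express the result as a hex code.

A 9% tone moves each channel 9% toward 128:
  R: 45 + 7.47 = 52.47 → 52
  G: 246 + 0.09×(128−246) = 246 − 10.62 = 235.38 → 235
  B: 216 + 0.09×(128−216) = 216 − 7.92 = 208.08 → 208
rgb(52, 235, 208) = #34EBD0.

#34EBD0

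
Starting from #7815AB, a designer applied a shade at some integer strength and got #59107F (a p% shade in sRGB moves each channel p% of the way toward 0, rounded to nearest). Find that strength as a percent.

#7815AB is rgb(120, 21, 171); #59107F is rgb(89, 16, 127).
On the B channel (widest range): 127 ≈ 171 + (p/100)(0 − 171), so p ≈ 100×(127 − 171)/(0 − 171) = -4400/-171 = 25.73.
p = 26 reproduces all three channels after rounding.

26%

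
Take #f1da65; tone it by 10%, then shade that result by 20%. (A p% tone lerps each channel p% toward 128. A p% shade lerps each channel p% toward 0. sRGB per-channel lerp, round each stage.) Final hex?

#b8a753

#f1da65 is rgb(241, 218, 101).
Lerp each channel 10% toward 128:
  R: 241 + 0.1×(128−241) = 241 − 11.3 = 229.7 → 230
  G: 218 + 0.1×(128−218) = 218 − 9 = 209 → 209
  B: 101 + 0.1×(128−101) = 101 + 2.7 = 103.7 → 104
After the tone: rgb(230, 209, 104) = #e6d168.
Lerp each channel 20% toward 0:
  R: 230 + 0.2×(0−230) = 230 − 46 = 184 → 184
  G: 209 + 0.2×(0−209) = 209 − 41.8 = 167.2 → 167
  B: 104 + 0.2×(0−104) = 104 − 20.8 = 83.2 → 83
rgb(184, 167, 83) = #b8a753.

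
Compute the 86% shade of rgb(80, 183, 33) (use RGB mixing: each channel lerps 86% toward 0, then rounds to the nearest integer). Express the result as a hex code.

#0B1A05

Lerp each channel 86% toward 0:
  R: 80 + 0.86×(0−80) = 80 − 68.8 = 11.2 → 11
  G: 183 + 0.86×(0−183) = 183 − 157.38 = 25.62 → 26
  B: 33 − 28.38 = 4.62 → 5
rgb(11, 26, 5) = #0B1A05.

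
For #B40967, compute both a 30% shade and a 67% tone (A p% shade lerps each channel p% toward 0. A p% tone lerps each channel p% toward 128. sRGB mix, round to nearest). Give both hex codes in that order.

#B40967 is rgb(180, 9, 103).
30% shade:
  R: 180 − 54 = 126 → 126
  G: 9 − 2.7 = 6.3 → 6
  B: 103 + 0.3×(0−103) = 103 − 30.9 = 72.1 → 72
  → #7E0648
67% tone:
  R: 180 − 34.84 = 145.16 → 145
  G: 9 + 0.67×(128−9) = 9 + 79.73 = 88.73 → 89
  B: 103 + 0.67×(128−103) = 103 + 16.75 = 119.75 → 120
  → #915978

#7E0648, #915978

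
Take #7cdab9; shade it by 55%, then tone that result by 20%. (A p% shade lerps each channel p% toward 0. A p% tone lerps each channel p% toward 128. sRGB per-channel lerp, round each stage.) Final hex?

#7cdab9 is rgb(124, 218, 185).
A 55% shade moves each channel 55% toward 0:
  R: 124 + 0.55×(0−124) = 124 − 68.2 = 55.8 → 56
  G: 218 − 119.9 = 98.1 → 98
  B: 185 − 101.75 = 83.25 → 83
After the shade: rgb(56, 98, 83) = #386253.
Lerp each channel 20% toward 128:
  R: 56 + 0.2×(128−56) = 56 + 14.4 = 70.4 → 70
  G: 98 + 0.2×(128−98) = 98 + 6 = 104 → 104
  B: 83 + 9 = 92 → 92
rgb(70, 104, 92) = #46685c.

#46685c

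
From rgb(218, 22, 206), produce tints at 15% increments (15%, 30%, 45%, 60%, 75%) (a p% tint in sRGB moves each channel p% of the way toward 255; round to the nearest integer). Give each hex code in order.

15%: (218 + 5.55 = 223.55→224, 22 + 34.95 = 56.95→57, 206 + 7.35 = 213.35→213) → #E039D5
30%: (218 + 11.1 = 229.1→229, 22 + 69.9 = 91.9→92, 206 + 14.7 = 220.7→221) → #E55CDD
45%: (218 + 16.65 = 234.65→235, 22 + 104.85 = 126.85→127, 206 + 22.05 = 228.05→228) → #EB7FE4
60%: (218 + 22.2 = 240.2→240, 22 + 139.8 = 161.8→162, 206 + 29.4 = 235.4→235) → #F0A2EB
75%: (218 + 27.75 = 245.75→246, 22 + 174.75 = 196.75→197, 206 + 36.75 = 242.75→243) → #F6C5F3

#E039D5, #E55CDD, #EB7FE4, #F0A2EB, #F6C5F3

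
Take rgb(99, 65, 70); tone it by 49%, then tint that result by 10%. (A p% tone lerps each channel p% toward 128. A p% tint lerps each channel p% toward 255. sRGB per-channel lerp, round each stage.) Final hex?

#7F7072

A 49% tone moves each channel 49% toward 128:
  R: 99 + 0.49×(128−99) = 99 + 14.21 = 113.21 → 113
  G: 65 + 0.49×(128−65) = 65 + 30.87 = 95.87 → 96
  B: 70 + 28.42 = 98.42 → 98
After the tone: rgb(113, 96, 98) = #716062.
Per channel, c → c + 0.1(255 − c):
  R: 113 + 0.1×(255−113) = 113 + 14.2 = 127.2 → 127
  G: 96 + 15.9 = 111.9 → 112
  B: 98 + 0.1×(255−98) = 98 + 15.7 = 113.7 → 114
rgb(127, 112, 114) = #7F7072.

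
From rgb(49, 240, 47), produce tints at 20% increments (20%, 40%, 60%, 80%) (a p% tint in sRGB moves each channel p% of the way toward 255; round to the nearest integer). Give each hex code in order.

20%: (49 + 41.2 = 90.2→90, 240 + 3 = 243→243, 47 + 41.6 = 88.6→89) → #5AF359
40%: (49 + 82.4 = 131.4→131, 240 + 6 = 246→246, 47 + 83.2 = 130.2→130) → #83F682
60%: (49 + 123.6 = 172.6→173, 240 + 9 = 249→249, 47 + 124.8 = 171.8→172) → #ADF9AC
80%: (49 + 164.8 = 213.8→214, 240 + 12 = 252→252, 47 + 166.4 = 213.4→213) → #D6FCD5

#5AF359, #83F682, #ADF9AC, #D6FCD5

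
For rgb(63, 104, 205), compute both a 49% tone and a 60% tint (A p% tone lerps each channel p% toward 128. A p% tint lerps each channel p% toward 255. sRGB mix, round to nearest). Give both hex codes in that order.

#5F74A7, #B2C3EB

49% tone:
  R: 63 + 0.49×(128−63) = 63 + 31.85 = 94.85 → 95
  G: 104 + 0.49×(128−104) = 104 + 11.76 = 115.76 → 116
  B: 205 + 0.49×(128−205) = 205 − 37.73 = 167.27 → 167
  → #5F74A7
60% tint:
  R: 63 + 0.6×(255−63) = 63 + 115.2 = 178.2 → 178
  G: 104 + 90.6 = 194.6 → 195
  B: 205 + 30 = 235 → 235
  → #B2C3EB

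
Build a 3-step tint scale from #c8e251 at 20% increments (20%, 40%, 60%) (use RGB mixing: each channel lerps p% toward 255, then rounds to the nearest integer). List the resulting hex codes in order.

#c8e251 is rgb(200, 226, 81).
20%: (200 + 11 = 211→211, 226 + 5.8 = 231.8→232, 81 + 34.8 = 115.8→116) → #d3e874
40%: (200 + 22 = 222→222, 226 + 11.6 = 237.6→238, 81 + 69.6 = 150.6→151) → #deee97
60%: (200 + 33 = 233→233, 226 + 17.4 = 243.4→243, 81 + 104.4 = 185.4→185) → #e9f3b9

#d3e874, #deee97, #e9f3b9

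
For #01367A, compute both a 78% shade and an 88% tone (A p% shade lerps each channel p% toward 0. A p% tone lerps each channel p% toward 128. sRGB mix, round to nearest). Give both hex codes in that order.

#000C1B, #71777F

#01367A is rgb(1, 54, 122).
78% shade:
  R: 1 − 0.78 = 0.22 → 0
  G: 54 − 42.12 = 11.88 → 12
  B: 122 − 95.16 = 26.84 → 27
  → #000C1B
88% tone:
  R: 1 + 111.76 = 112.76 → 113
  G: 54 + 65.12 = 119.12 → 119
  B: 122 + 0.88×(128−122) = 122 + 5.28 = 127.28 → 127
  → #71777F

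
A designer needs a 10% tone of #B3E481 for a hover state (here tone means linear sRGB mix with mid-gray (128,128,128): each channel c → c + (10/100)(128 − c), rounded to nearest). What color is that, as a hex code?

#B3E481 is rgb(179, 228, 129).
A 10% tone moves each channel 10% toward 128:
  R: 179 + 0.1×(128−179) = 179 − 5.1 = 173.9 → 174
  G: 228 − 10 = 218 → 218
  B: 129 − 0.1 = 128.9 → 129
rgb(174, 218, 129) = #AEDA81.

#AEDA81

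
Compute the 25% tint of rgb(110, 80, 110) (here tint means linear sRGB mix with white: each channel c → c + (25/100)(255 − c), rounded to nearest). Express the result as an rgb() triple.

rgb(146, 124, 146)

Per channel, c → c + 0.25(255 − c):
  R: 110 + 0.25×(255−110) = 110 + 36.25 = 146.25 → 146
  G: 80 + 0.25×(255−80) = 80 + 43.75 = 123.75 → 124
  B: 110 + 0.25×(255−110) = 110 + 36.25 = 146.25 → 146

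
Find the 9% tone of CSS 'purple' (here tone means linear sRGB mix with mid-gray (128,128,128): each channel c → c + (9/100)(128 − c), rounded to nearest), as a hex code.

CSS purple is rgb(128, 0, 128).
Per channel, c → c + 0.09(128 − c):
  R: 128 + 0 = 128 → 128
  G: 0 + 11.52 = 11.52 → 12
  B: 128 + 0 = 128 → 128
rgb(128, 12, 128) = #800c80.

#800c80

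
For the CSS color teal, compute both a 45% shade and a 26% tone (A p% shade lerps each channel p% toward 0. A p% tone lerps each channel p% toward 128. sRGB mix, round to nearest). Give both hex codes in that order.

CSS teal is rgb(0, 128, 128).
45% shade:
  R: 0 + 0.45×(0−0) = 0 + 0 = 0 → 0
  G: 128 + 0.45×(0−128) = 128 − 57.6 = 70.4 → 70
  B: 128 − 57.6 = 70.4 → 70
  → #004646
26% tone:
  R: 0 + 0.26×(128−0) = 0 + 33.28 = 33.28 → 33
  G: 128 + 0.26×(128−128) = 128 + 0 = 128 → 128
  B: 128 + 0 = 128 → 128
  → #218080

#004646, #218080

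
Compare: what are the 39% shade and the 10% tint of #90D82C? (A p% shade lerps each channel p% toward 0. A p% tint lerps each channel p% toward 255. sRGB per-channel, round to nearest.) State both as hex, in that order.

#90D82C is rgb(144, 216, 44).
39% shade:
  R: 144 − 56.16 = 87.84 → 88
  G: 216 + 0.39×(0−216) = 216 − 84.24 = 131.76 → 132
  B: 44 − 17.16 = 26.84 → 27
  → #58841B
10% tint:
  R: 144 + 11.1 = 155.1 → 155
  G: 216 + 3.9 = 219.9 → 220
  B: 44 + 0.1×(255−44) = 44 + 21.1 = 65.1 → 65
  → #9BDC41

#58841B, #9BDC41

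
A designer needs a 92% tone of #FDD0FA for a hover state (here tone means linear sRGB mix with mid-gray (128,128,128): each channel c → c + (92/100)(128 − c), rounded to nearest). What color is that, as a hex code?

#8A868A

#FDD0FA is rgb(253, 208, 250).
Per channel, c → c + 0.92(128 − c):
  R: 253 + 0.92×(128−253) = 253 − 115 = 138 → 138
  G: 208 − 73.6 = 134.4 → 134
  B: 250 + 0.92×(128−250) = 250 − 112.24 = 137.76 → 138
rgb(138, 134, 138) = #8A868A.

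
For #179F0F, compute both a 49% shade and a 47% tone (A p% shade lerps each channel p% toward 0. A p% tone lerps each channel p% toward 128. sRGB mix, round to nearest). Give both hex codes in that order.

#0C5108, #489044

#179F0F is rgb(23, 159, 15).
49% shade:
  R: 23 − 11.27 = 11.73 → 12
  G: 159 + 0.49×(0−159) = 159 − 77.91 = 81.09 → 81
  B: 15 + 0.49×(0−15) = 15 − 7.35 = 7.65 → 8
  → #0C5108
47% tone:
  R: 23 + 49.35 = 72.35 → 72
  G: 159 + 0.47×(128−159) = 159 − 14.57 = 144.43 → 144
  B: 15 + 53.11 = 68.11 → 68
  → #489044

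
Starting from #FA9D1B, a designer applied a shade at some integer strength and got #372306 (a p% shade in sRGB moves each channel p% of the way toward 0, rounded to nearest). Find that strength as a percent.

#FA9D1B is rgb(250, 157, 27); #372306 is rgb(55, 35, 6).
On the R channel (widest range): 55 ≈ 250 + (p/100)(0 − 250), so p ≈ 100×(55 − 250)/(0 − 250) = -19500/-250 = 78.00.
p = 78 reproduces all three channels after rounding.

78%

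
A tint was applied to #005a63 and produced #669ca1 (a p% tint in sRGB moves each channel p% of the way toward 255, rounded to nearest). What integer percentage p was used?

40%

#005a63 is rgb(0, 90, 99); #669ca1 is rgb(102, 156, 161).
On the R channel (widest range): 102 ≈ 0 + (p/100)(255 − 0), so p ≈ 100×(102 − 0)/(255 − 0) = 10200/255 = 40.00.
p = 40 reproduces all three channels after rounding.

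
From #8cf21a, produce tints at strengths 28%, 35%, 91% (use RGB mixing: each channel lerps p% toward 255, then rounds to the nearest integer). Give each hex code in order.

#acf65a, #b4f76a, #f5feea

#8cf21a is rgb(140, 242, 26).
28%: (140 + 32.2 = 172.2→172, 242 + 3.64 = 245.64→246, 26 + 64.12 = 90.12→90) → #acf65a
35%: (140 + 40.25 = 180.25→180, 242 + 4.55 = 246.55→247, 26 + 80.15 = 106.15→106) → #b4f76a
91%: (140 + 104.65 = 244.65→245, 242 + 11.83 = 253.83→254, 26 + 208.39 = 234.39→234) → #f5feea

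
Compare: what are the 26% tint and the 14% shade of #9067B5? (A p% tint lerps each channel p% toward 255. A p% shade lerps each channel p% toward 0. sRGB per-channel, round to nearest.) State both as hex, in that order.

#9067B5 is rgb(144, 103, 181).
26% tint:
  R: 144 + 0.26×(255−144) = 144 + 28.86 = 172.86 → 173
  G: 103 + 39.52 = 142.52 → 143
  B: 181 + 0.26×(255−181) = 181 + 19.24 = 200.24 → 200
  → #AD8FC8
14% shade:
  R: 144 − 20.16 = 123.84 → 124
  G: 103 + 0.14×(0−103) = 103 − 14.42 = 88.58 → 89
  B: 181 − 25.34 = 155.66 → 156
  → #7C599C

#AD8FC8, #7C599C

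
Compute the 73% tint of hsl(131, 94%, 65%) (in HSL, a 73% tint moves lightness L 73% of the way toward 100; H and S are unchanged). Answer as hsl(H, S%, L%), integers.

hsl(131, 94%, 91%)

L moves 73% from 65 toward 100: 65 + 25.55 = 90.55 → 91.
H and S are unchanged.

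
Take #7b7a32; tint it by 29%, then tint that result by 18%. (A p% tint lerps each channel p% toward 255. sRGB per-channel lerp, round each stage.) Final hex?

#7b7a32 is rgb(123, 122, 50).
Per channel, c → c + 0.29(255 − c):
  R: 123 + 38.28 = 161.28 → 161
  G: 122 + 38.57 = 160.57 → 161
  B: 50 + 0.29×(255−50) = 50 + 59.45 = 109.45 → 109
After the tint: rgb(161, 161, 109) = #a1a16d.
An 18% tint moves each channel 18% toward 255:
  R: 161 + 16.92 = 177.92 → 178
  G: 161 + 0.18×(255−161) = 161 + 16.92 = 177.92 → 178
  B: 109 + 0.18×(255−109) = 109 + 26.28 = 135.28 → 135
rgb(178, 178, 135) = #b2b287.

#b2b287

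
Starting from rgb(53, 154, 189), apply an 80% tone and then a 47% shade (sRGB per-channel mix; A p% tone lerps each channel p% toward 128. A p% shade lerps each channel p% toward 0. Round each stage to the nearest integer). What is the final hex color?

An 80% tone moves each channel 80% toward 128:
  R: 53 + 60 = 113 → 113
  G: 154 + 0.8×(128−154) = 154 − 20.8 = 133.2 → 133
  B: 189 + 0.8×(128−189) = 189 − 48.8 = 140.2 → 140
After the tone: rgb(113, 133, 140) = #71858c.
Lerp each channel 47% toward 0:
  R: 113 + 0.47×(0−113) = 113 − 53.11 = 59.89 → 60
  G: 133 + 0.47×(0−133) = 133 − 62.51 = 70.49 → 70
  B: 140 + 0.47×(0−140) = 140 − 65.8 = 74.2 → 74
rgb(60, 70, 74) = #3c464a.

#3c464a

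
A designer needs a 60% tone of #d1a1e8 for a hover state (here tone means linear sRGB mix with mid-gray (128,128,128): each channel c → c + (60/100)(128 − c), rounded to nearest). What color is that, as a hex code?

#a08daa

#d1a1e8 is rgb(209, 161, 232).
Lerp each channel 60% toward 128:
  R: 209 − 48.6 = 160.4 → 160
  G: 161 + 0.6×(128−161) = 161 − 19.8 = 141.2 → 141
  B: 232 − 62.4 = 169.6 → 170
rgb(160, 141, 170) = #a08daa.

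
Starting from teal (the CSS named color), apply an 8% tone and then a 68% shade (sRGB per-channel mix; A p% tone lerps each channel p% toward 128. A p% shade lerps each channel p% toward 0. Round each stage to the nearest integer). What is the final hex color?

#032929

CSS teal is rgb(0, 128, 128).
Lerp each channel 8% toward 128:
  R: 0 + 10.24 = 10.24 → 10
  G: 128 + 0 = 128 → 128
  B: 128 + 0.08×(128−128) = 128 + 0 = 128 → 128
After the tone: rgb(10, 128, 128) = #0a8080.
A 68% shade moves each channel 68% toward 0:
  R: 10 + 0.68×(0−10) = 10 − 6.8 = 3.2 → 3
  G: 128 + 0.68×(0−128) = 128 − 87.04 = 40.96 → 41
  B: 128 − 87.04 = 40.96 → 41
rgb(3, 41, 41) = #032929.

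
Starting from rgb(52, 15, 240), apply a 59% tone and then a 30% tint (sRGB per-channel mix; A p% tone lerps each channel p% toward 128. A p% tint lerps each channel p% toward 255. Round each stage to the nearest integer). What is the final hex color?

Per channel, c → c + 0.59(128 − c):
  R: 52 + 0.59×(128−52) = 52 + 44.84 = 96.84 → 97
  G: 15 + 66.67 = 81.67 → 82
  B: 240 − 66.08 = 173.92 → 174
After the tone: rgb(97, 82, 174) = #6152AE.
A 30% tint moves each channel 30% toward 255:
  R: 97 + 0.3×(255−97) = 97 + 47.4 = 144.4 → 144
  G: 82 + 0.3×(255−82) = 82 + 51.9 = 133.9 → 134
  B: 174 + 24.3 = 198.3 → 198
rgb(144, 134, 198) = #9086C6.

#9086C6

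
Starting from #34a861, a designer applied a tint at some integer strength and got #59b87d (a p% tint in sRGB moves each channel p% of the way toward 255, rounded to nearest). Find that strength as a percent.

18%

#34a861 is rgb(52, 168, 97); #59b87d is rgb(89, 184, 125).
On the R channel (widest range): 89 ≈ 52 + (p/100)(255 − 52), so p ≈ 100×(89 − 52)/(255 − 52) = 3700/203 = 18.23.
p = 18 reproduces all three channels after rounding.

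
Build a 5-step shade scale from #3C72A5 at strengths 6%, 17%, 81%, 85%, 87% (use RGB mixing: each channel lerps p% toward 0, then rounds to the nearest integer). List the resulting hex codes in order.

#386B9B, #325F89, #0B161F, #091119, #080F15

#3C72A5 is rgb(60, 114, 165).
6%: (60 − 3.6 = 56.4→56, 114 − 6.84 = 107.16→107, 165 − 9.9 = 155.1→155) → #386B9B
17%: (60 − 10.2 = 49.8→50, 114 − 19.38 = 94.62→95, 165 − 28.05 = 136.95→137) → #325F89
81%: (60 − 48.6 = 11.4→11, 114 − 92.34 = 21.66→22, 165 − 133.65 = 31.35→31) → #0B161F
85%: (60 − 51 = 9→9, 114 − 96.9 = 17.1→17, 165 − 140.25 = 24.75→25) → #091119
87%: (60 − 52.2 = 7.8→8, 114 − 99.18 = 14.82→15, 165 − 143.55 = 21.45→21) → #080F15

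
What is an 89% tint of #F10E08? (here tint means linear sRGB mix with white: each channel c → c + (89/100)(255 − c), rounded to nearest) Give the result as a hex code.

#FDE4E4

#F10E08 is rgb(241, 14, 8).
Lerp each channel 89% toward 255:
  R: 241 + 12.46 = 253.46 → 253
  G: 14 + 0.89×(255−14) = 14 + 214.49 = 228.49 → 228
  B: 8 + 0.89×(255−8) = 8 + 219.83 = 227.83 → 228
rgb(253, 228, 228) = #FDE4E4.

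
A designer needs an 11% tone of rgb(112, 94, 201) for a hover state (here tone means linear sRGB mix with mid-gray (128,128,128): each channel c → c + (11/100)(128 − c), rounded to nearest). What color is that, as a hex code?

Per channel, c → c + 0.11(128 − c):
  R: 112 + 0.11×(128−112) = 112 + 1.76 = 113.76 → 114
  G: 94 + 0.11×(128−94) = 94 + 3.74 = 97.74 → 98
  B: 201 − 8.03 = 192.97 → 193
rgb(114, 98, 193) = #7262C1.

#7262C1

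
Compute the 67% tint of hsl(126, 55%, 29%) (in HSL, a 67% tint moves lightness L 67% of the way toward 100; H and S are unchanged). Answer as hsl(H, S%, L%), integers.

L moves 67% from 29 toward 100: 29 + 47.57 = 76.57 → 77.
H and S are unchanged.

hsl(126, 55%, 77%)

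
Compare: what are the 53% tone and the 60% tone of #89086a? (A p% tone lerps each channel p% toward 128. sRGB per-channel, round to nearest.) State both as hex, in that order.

#844876, #845077

#89086a is rgb(137, 8, 106).
53% tone:
  R: 137 + 0.53×(128−137) = 137 − 4.77 = 132.23 → 132
  G: 8 + 63.6 = 71.6 → 72
  B: 106 + 11.66 = 117.66 → 118
  → #844876
60% tone:
  R: 137 − 5.4 = 131.6 → 132
  G: 8 + 0.6×(128−8) = 8 + 72 = 80 → 80
  B: 106 + 13.2 = 119.2 → 119
  → #845077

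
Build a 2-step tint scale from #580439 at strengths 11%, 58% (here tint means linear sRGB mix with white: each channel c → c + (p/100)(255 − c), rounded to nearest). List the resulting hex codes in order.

#580439 is rgb(88, 4, 57).
11%: (88 + 18.37 = 106.37→106, 4 + 27.61 = 31.61→32, 57 + 21.78 = 78.78→79) → #6A204F
58%: (88 + 96.86 = 184.86→185, 4 + 145.58 = 149.58→150, 57 + 114.84 = 171.84→172) → #B996AC

#6A204F, #B996AC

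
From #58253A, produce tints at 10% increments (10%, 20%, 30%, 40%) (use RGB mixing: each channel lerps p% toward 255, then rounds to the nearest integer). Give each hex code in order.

#693B4E, #795161, #8A6675, #9B7C89

#58253A is rgb(88, 37, 58).
10%: (88 + 16.7 = 104.7→105, 37 + 21.8 = 58.8→59, 58 + 19.7 = 77.7→78) → #693B4E
20%: (88 + 33.4 = 121.4→121, 37 + 43.6 = 80.6→81, 58 + 39.4 = 97.4→97) → #795161
30%: (88 + 50.1 = 138.1→138, 37 + 65.4 = 102.4→102, 58 + 59.1 = 117.1→117) → #8A6675
40%: (88 + 66.8 = 154.8→155, 37 + 87.2 = 124.2→124, 58 + 78.8 = 136.8→137) → #9B7C89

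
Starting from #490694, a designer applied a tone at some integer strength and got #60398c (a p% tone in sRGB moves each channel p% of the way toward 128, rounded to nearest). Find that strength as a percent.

#490694 is rgb(73, 6, 148); #60398c is rgb(96, 57, 140).
On the G channel (widest range): 57 ≈ 6 + (p/100)(128 − 6), so p ≈ 100×(57 − 6)/(128 − 6) = 5100/122 = 41.80.
p = 42 reproduces all three channels after rounding.

42%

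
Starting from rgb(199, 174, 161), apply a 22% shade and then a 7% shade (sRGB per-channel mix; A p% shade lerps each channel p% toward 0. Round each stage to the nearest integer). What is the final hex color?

#907e75

A 22% shade moves each channel 22% toward 0:
  R: 199 + 0.22×(0−199) = 199 − 43.78 = 155.22 → 155
  G: 174 + 0.22×(0−174) = 174 − 38.28 = 135.72 → 136
  B: 161 + 0.22×(0−161) = 161 − 35.42 = 125.58 → 126
After the shade: rgb(155, 136, 126) = #9b887e.
A 7% shade moves each channel 7% toward 0:
  R: 155 − 10.85 = 144.15 → 144
  G: 136 + 0.07×(0−136) = 136 − 9.52 = 126.48 → 126
  B: 126 + 0.07×(0−126) = 126 − 8.82 = 117.18 → 117
rgb(144, 126, 117) = #907e75.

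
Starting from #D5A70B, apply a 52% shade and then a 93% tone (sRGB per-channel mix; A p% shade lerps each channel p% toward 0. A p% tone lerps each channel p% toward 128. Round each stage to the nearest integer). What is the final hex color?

#7E7D77

#D5A70B is rgb(213, 167, 11).
Lerp each channel 52% toward 0:
  R: 213 + 0.52×(0−213) = 213 − 110.76 = 102.24 → 102
  G: 167 + 0.52×(0−167) = 167 − 86.84 = 80.16 → 80
  B: 11 + 0.52×(0−11) = 11 − 5.72 = 5.28 → 5
After the shade: rgb(102, 80, 5) = #665005.
Lerp each channel 93% toward 128:
  R: 102 + 0.93×(128−102) = 102 + 24.18 = 126.18 → 126
  G: 80 + 44.64 = 124.64 → 125
  B: 5 + 0.93×(128−5) = 5 + 114.39 = 119.39 → 119
rgb(126, 125, 119) = #7E7D77.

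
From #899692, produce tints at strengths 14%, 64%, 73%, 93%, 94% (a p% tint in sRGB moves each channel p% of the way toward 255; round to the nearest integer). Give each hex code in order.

#899692 is rgb(137, 150, 146).
14%: (137 + 16.52 = 153.52→154, 150 + 14.7 = 164.7→165, 146 + 15.26 = 161.26→161) → #9AA5A1
64%: (137 + 75.52 = 212.52→213, 150 + 67.2 = 217.2→217, 146 + 69.76 = 215.76→216) → #D5D9D8
73%: (137 + 86.14 = 223.14→223, 150 + 76.65 = 226.65→227, 146 + 79.57 = 225.57→226) → #DFE3E2
93%: (137 + 109.74 = 246.74→247, 150 + 97.65 = 247.65→248, 146 + 101.37 = 247.37→247) → #F7F8F7
94%: (137 + 110.92 = 247.92→248, 150 + 98.7 = 248.7→249, 146 + 102.46 = 248.46→248) → #F8F9F8

#9AA5A1, #D5D9D8, #DFE3E2, #F7F8F7, #F8F9F8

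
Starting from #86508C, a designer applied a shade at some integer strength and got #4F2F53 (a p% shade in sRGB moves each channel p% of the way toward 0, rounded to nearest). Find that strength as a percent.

#86508C is rgb(134, 80, 140); #4F2F53 is rgb(79, 47, 83).
On the B channel (widest range): 83 ≈ 140 + (p/100)(0 − 140), so p ≈ 100×(83 − 140)/(0 − 140) = -5700/-140 = 40.71.
p = 41 reproduces all three channels after rounding.

41%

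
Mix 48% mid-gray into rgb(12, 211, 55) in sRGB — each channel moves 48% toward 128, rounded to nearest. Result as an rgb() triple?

Per channel, c → c + 0.48(128 − c):
  R: 12 + 0.48×(128−12) = 12 + 55.68 = 67.68 → 68
  G: 211 − 39.84 = 171.16 → 171
  B: 55 + 35.04 = 90.04 → 90

rgb(68, 171, 90)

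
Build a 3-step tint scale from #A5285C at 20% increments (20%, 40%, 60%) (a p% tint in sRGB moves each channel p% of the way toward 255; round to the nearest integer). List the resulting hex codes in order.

#A5285C is rgb(165, 40, 92).
20%: (165 + 18 = 183→183, 40 + 43 = 83→83, 92 + 32.6 = 124.6→125) → #B7537D
40%: (165 + 36 = 201→201, 40 + 86 = 126→126, 92 + 65.2 = 157.2→157) → #C97E9D
60%: (165 + 54 = 219→219, 40 + 129 = 169→169, 92 + 97.8 = 189.8→190) → #DBA9BE

#B7537D, #C97E9D, #DBA9BE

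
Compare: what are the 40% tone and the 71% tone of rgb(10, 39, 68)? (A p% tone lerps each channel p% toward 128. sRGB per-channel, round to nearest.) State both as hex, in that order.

40% tone:
  R: 10 + 0.4×(128−10) = 10 + 47.2 = 57.2 → 57
  G: 39 + 35.6 = 74.6 → 75
  B: 68 + 24 = 92 → 92
  → #394B5C
71% tone:
  R: 10 + 83.78 = 93.78 → 94
  G: 39 + 63.19 = 102.19 → 102
  B: 68 + 0.71×(128−68) = 68 + 42.6 = 110.6 → 111
  → #5E666F

#394B5C, #5E666F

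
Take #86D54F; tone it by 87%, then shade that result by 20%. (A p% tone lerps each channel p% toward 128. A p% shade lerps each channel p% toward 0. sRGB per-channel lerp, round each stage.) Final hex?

#86D54F is rgb(134, 213, 79).
An 87% tone moves each channel 87% toward 128:
  R: 134 + 0.87×(128−134) = 134 − 5.22 = 128.78 → 129
  G: 213 + 0.87×(128−213) = 213 − 73.95 = 139.05 → 139
  B: 79 + 42.63 = 121.63 → 122
After the tone: rgb(129, 139, 122) = #818B7A.
Per channel, c → c + 0.2(0 − c):
  R: 129 + 0.2×(0−129) = 129 − 25.8 = 103.2 → 103
  G: 139 − 27.8 = 111.2 → 111
  B: 122 − 24.4 = 97.6 → 98
rgb(103, 111, 98) = #676F62.

#676F62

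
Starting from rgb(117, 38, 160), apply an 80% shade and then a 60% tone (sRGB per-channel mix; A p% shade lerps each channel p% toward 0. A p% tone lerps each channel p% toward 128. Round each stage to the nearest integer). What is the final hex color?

An 80% shade moves each channel 80% toward 0:
  R: 117 − 93.6 = 23.4 → 23
  G: 38 + 0.8×(0−38) = 38 − 30.4 = 7.6 → 8
  B: 160 + 0.8×(0−160) = 160 − 128 = 32 → 32
After the shade: rgb(23, 8, 32) = #170820.
Lerp each channel 60% toward 128:
  R: 23 + 0.6×(128−23) = 23 + 63 = 86 → 86
  G: 8 + 0.6×(128−8) = 8 + 72 = 80 → 80
  B: 32 + 0.6×(128−32) = 32 + 57.6 = 89.6 → 90
rgb(86, 80, 90) = #56505A.

#56505A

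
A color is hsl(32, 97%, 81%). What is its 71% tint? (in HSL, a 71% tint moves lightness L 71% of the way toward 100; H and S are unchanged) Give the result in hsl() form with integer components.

L moves 71% from 81 toward 100: 81 + 13.49 = 94.49 → 94.
H and S are unchanged.

hsl(32, 97%, 94%)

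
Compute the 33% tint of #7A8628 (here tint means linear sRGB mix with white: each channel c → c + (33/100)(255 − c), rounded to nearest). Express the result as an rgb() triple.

rgb(166, 174, 111)

#7A8628 is rgb(122, 134, 40).
Lerp each channel 33% toward 255:
  R: 122 + 0.33×(255−122) = 122 + 43.89 = 165.89 → 166
  G: 134 + 0.33×(255−134) = 134 + 39.93 = 173.93 → 174
  B: 40 + 0.33×(255−40) = 40 + 70.95 = 110.95 → 111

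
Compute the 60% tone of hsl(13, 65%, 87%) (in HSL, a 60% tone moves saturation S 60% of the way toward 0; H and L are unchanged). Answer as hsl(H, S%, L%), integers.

S moves 60% from 65 toward 0: 65 − 39 = 26 → 26.
H and L are unchanged.

hsl(13, 26%, 87%)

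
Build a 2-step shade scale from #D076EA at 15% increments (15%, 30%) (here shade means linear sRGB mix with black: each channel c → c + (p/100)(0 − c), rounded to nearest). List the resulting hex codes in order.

#B164C7, #9253A4

#D076EA is rgb(208, 118, 234).
15%: (208 − 31.2 = 176.8→177, 118 − 17.7 = 100.3→100, 234 − 35.1 = 198.9→199) → #B164C7
30%: (208 − 62.4 = 145.6→146, 118 − 35.4 = 82.6→83, 234 − 70.2 = 163.8→164) → #9253A4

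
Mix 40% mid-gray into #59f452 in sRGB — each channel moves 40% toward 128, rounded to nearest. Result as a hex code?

#69c664

#59f452 is rgb(89, 244, 82).
Lerp each channel 40% toward 128:
  R: 89 + 0.4×(128−89) = 89 + 15.6 = 104.6 → 105
  G: 244 + 0.4×(128−244) = 244 − 46.4 = 197.6 → 198
  B: 82 + 0.4×(128−82) = 82 + 18.4 = 100.4 → 100
rgb(105, 198, 100) = #69c664.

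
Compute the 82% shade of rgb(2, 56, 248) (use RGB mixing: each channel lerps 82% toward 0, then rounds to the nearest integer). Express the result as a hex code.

Lerp each channel 82% toward 0:
  R: 2 − 1.64 = 0.36 → 0
  G: 56 + 0.82×(0−56) = 56 − 45.92 = 10.08 → 10
  B: 248 + 0.82×(0−248) = 248 − 203.36 = 44.64 → 45
rgb(0, 10, 45) = #000A2D.

#000A2D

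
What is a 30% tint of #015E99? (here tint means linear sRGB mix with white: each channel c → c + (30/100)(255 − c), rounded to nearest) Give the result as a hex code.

#4D8EB8

#015E99 is rgb(1, 94, 153).
Per channel, c → c + 0.3(255 − c):
  R: 1 + 0.3×(255−1) = 1 + 76.2 = 77.2 → 77
  G: 94 + 0.3×(255−94) = 94 + 48.3 = 142.3 → 142
  B: 153 + 0.3×(255−153) = 153 + 30.6 = 183.6 → 184
rgb(77, 142, 184) = #4D8EB8.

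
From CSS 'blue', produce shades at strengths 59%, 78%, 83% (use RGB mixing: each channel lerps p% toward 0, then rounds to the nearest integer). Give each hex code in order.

#000069, #000038, #00002b

CSS blue is rgb(0, 0, 255).
59%: (0→0, 0→0, 255 − 150.45 = 104.55→105) → #000069
78%: (0→0, 0→0, 255 − 198.9 = 56.1→56) → #000038
83%: (0→0, 0→0, 255 − 211.65 = 43.35→43) → #00002b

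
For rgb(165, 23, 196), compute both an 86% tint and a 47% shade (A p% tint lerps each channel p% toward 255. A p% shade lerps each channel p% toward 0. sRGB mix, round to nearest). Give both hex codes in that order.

86% tint:
  R: 165 + 0.86×(255−165) = 165 + 77.4 = 242.4 → 242
  G: 23 + 0.86×(255−23) = 23 + 199.52 = 222.52 → 223
  B: 196 + 0.86×(255−196) = 196 + 50.74 = 246.74 → 247
  → #f2dff7
47% shade:
  R: 165 + 0.47×(0−165) = 165 − 77.55 = 87.45 → 87
  G: 23 − 10.81 = 12.19 → 12
  B: 196 + 0.47×(0−196) = 196 − 92.12 = 103.88 → 104
  → #570c68

#f2dff7, #570c68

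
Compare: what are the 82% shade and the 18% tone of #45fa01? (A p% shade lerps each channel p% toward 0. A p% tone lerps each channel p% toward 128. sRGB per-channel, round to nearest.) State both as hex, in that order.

#45fa01 is rgb(69, 250, 1).
82% shade:
  R: 69 + 0.82×(0−69) = 69 − 56.58 = 12.42 → 12
  G: 250 − 205 = 45 → 45
  B: 1 − 0.82 = 0.18 → 0
  → #0c2d00
18% tone:
  R: 69 + 0.18×(128−69) = 69 + 10.62 = 79.62 → 80
  G: 250 + 0.18×(128−250) = 250 − 21.96 = 228.04 → 228
  B: 1 + 22.86 = 23.86 → 24
  → #50e418

#0c2d00, #50e418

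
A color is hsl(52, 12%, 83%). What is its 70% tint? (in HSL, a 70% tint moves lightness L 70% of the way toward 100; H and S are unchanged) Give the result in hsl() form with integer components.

L moves 70% from 83 toward 100: 83 + 11.9 = 94.9 → 95.
H and S are unchanged.

hsl(52, 12%, 95%)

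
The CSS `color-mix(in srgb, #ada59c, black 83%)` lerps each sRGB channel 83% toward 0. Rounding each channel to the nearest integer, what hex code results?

#ada59c is rgb(173, 165, 156).
Lerp each channel 83% toward 0:
  R: 173 − 143.59 = 29.41 → 29
  G: 165 + 0.83×(0−165) = 165 − 136.95 = 28.05 → 28
  B: 156 + 0.83×(0−156) = 156 − 129.48 = 26.52 → 27
rgb(29, 28, 27) = #1d1c1b.

#1d1c1b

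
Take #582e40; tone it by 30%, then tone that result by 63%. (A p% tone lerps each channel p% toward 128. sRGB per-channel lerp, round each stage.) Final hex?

#582e40 is rgb(88, 46, 64).
A 30% tone moves each channel 30% toward 128:
  R: 88 + 0.3×(128−88) = 88 + 12 = 100 → 100
  G: 46 + 24.6 = 70.6 → 71
  B: 64 + 0.3×(128−64) = 64 + 19.2 = 83.2 → 83
After the tone: rgb(100, 71, 83) = #644753.
A 63% tone moves each channel 63% toward 128:
  R: 100 + 0.63×(128−100) = 100 + 17.64 = 117.64 → 118
  G: 71 + 0.63×(128−71) = 71 + 35.91 = 106.91 → 107
  B: 83 + 28.35 = 111.35 → 111
rgb(118, 107, 111) = #766b6f.

#766b6f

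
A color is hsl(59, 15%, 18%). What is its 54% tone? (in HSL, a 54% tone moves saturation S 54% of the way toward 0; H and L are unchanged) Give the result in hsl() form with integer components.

hsl(59, 7%, 18%)

S moves 54% from 15 toward 0: 15 − 8.1 = 6.9 → 7.
H and L are unchanged.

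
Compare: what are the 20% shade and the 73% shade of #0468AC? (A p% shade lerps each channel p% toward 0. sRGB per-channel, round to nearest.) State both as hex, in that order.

#0468AC is rgb(4, 104, 172).
20% shade:
  R: 4 − 0.8 = 3.2 → 3
  G: 104 − 20.8 = 83.2 → 83
  B: 172 + 0.2×(0−172) = 172 − 34.4 = 137.6 → 138
  → #03538A
73% shade:
  R: 4 + 0.73×(0−4) = 4 − 2.92 = 1.08 → 1
  G: 104 − 75.92 = 28.08 → 28
  B: 172 + 0.73×(0−172) = 172 − 125.56 = 46.44 → 46
  → #011C2E

#03538A, #011C2E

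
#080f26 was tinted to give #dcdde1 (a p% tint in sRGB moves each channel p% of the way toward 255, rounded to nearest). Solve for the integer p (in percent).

86%

#080f26 is rgb(8, 15, 38); #dcdde1 is rgb(220, 221, 225).
On the R channel (widest range): 220 ≈ 8 + (p/100)(255 − 8), so p ≈ 100×(220 − 8)/(255 − 8) = 21200/247 = 85.83.
p = 86 reproduces all three channels after rounding.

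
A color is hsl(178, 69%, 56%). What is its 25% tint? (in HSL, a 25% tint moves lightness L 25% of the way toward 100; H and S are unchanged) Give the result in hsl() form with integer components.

hsl(178, 69%, 67%)

L moves 25% from 56 toward 100: 56 + 11 = 67 → 67.
H and S are unchanged.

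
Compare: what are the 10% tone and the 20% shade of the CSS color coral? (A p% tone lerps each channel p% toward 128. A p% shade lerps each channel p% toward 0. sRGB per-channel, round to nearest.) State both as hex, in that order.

#F27F55, #CC6640

CSS coral is rgb(255, 127, 80).
10% tone:
  R: 255 + 0.1×(128−255) = 255 − 12.7 = 242.3 → 242
  G: 127 + 0.1×(128−127) = 127 + 0.1 = 127.1 → 127
  B: 80 + 0.1×(128−80) = 80 + 4.8 = 84.8 → 85
  → #F27F55
20% shade:
  R: 255 + 0.2×(0−255) = 255 − 51 = 204 → 204
  G: 127 + 0.2×(0−127) = 127 − 25.4 = 101.6 → 102
  B: 80 + 0.2×(0−80) = 80 − 16 = 64 → 64
  → #CC6640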